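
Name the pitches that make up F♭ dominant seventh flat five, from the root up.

Fb  Ab  Cbb  Ebb

F♭ dominant seventh flat five is a dominant seventh flat five built on Fb.
Root: Fb
Major 3rd (3rd): Ab
Diminished 5th (5th): Cbb
Minor 7th (7th): Ebb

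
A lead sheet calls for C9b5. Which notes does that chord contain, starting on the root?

C9b5 is a dominant ninth flat five built on C.
C — root
E — major 3rd
Gb — diminished 5th
Bb — minor 7th
D — major 9th

C, E, Gb, Bb, D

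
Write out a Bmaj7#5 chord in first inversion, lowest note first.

In root position, Bmaj7#5 is B–D♯–F𝄪–A♯.
First inversion puts the third (D♯) in the bass.

D♯ – F𝄪 – A♯ – B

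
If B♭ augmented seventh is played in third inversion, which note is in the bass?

B♭ augmented seventh in root position is B-flat–D–F-sharp–A-flat.
Third inversion places the seventh in the bass, which is A-flat.

A-flat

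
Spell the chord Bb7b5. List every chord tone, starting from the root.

Bb7b5 is a dominant seventh flat five built on Bb.
- root: Bb
- major 3rd: D
- diminished 5th: Fb
- minor 7th: Ab

Bb, D, Fb, Ab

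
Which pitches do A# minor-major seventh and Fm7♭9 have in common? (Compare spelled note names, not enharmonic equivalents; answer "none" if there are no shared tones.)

A# minor-major seventh = A♯, C♯, E♯, G𝄪.
Fm7♭9 = F, A♭, C, E♭, G♭.
Shared: none.

none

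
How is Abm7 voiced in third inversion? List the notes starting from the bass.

G♭  A♭  C♭  E♭

In root position, Abm7 is A♭–C♭–E♭–G♭.
Third inversion puts the seventh (G♭) in the bass.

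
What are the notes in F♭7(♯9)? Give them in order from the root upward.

Root F♭, quality dominant seventh sharp nine:
root → F♭
3rd (major 3rd) → A♭
5th (perfect 5th) → C♭
7th (minor 7th) → E𝄫
9th (augmented 9th) → G

F♭ A♭ C♭ E𝄫 G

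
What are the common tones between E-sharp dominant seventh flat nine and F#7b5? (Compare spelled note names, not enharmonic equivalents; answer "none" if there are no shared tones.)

F#

E-sharp dominant seventh flat nine = E#, G##, B#, D#, F#.
F#7b5 = F#, A#, C, E.
Shared: F#.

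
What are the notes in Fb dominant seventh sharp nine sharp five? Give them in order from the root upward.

Fb dominant seventh sharp nine sharp five is a dominant seventh sharp nine sharp five built on F-flat.
- root: F-flat
- major 3rd: A-flat
- augmented 5th: C
- minor 7th: E-double-flat
- augmented 9th: G

F-flat, A-flat, C, E-double-flat, G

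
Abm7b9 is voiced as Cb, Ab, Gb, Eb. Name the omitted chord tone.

Abm7b9 = Ab, Cb, Eb, Gb, Bbb. The voicing lacks the 9th (minor 9th), Bbb.

Bbb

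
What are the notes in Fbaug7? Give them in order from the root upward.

Fbaug7 is an augmented seventh built on Fb.
root → Fb
3rd (major 3rd) → Ab
5th (augmented 5th) → C
7th (minor 7th) → Ebb

Fb, Ab, C, Ebb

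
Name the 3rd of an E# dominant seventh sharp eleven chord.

G##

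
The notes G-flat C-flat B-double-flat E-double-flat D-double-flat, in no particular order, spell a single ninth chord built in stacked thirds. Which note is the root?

Arranged so that each adjacent pair is a third by letter name: C-flat – E-double-flat – G-flat – B-double-flat – D-double-flat.
The bottom of that stack, C-flat, is the root (this is C-flat minor seventh flat nine).

C-flat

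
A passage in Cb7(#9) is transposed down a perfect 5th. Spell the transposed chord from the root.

Transposed root: Cb → Fb (perfect 5th down). So we spell Fb dominant seventh sharp nine:
root → Fb
3rd (major 3rd) → Ab
5th (perfect 5th) → Cb
7th (minor 7th) → Ebb
9th (augmented 9th) → G

Fb, Ab, Cb, Ebb, G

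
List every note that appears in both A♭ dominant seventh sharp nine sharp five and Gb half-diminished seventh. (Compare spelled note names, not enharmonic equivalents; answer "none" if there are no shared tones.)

G-flat

A♭ dominant seventh sharp nine sharp five = A-flat, C, E, G-flat, B.
Gb half-diminished seventh = G-flat, B-double-flat, D-double-flat, F-flat.
Shared: G-flat.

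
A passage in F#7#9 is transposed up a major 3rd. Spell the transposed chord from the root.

F# up a major 3rd → A#. New chord: A# dominant seventh sharp nine.
A# — root
C## — major 3rd
E# — perfect 5th
G# — minor 7th
B## — augmented 9th

A#, C##, E#, G#, B##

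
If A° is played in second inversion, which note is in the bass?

Eb

A° = A–C–Eb. Second inversion → fifth in the bass = Eb.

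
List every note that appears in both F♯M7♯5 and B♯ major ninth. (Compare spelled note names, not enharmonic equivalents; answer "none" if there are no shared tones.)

F♯M7♯5 = F#, A#, C##, E#.
B♯ major ninth = B#, D##, F##, A##, C##.
Shared: C##.

C##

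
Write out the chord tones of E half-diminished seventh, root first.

E half-diminished seventh: half-diminished seventh on E.
Root: E
Minor 3rd (3rd): G
Diminished 5th (5th): B-flat
Minor 7th (7th): D

E, G, B-flat, D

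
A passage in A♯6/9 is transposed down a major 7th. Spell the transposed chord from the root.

B – D# – F# – G# – C#

A major 7th down from A# is B, so the new chord is B six-nine.
root → B
3rd (major 3rd) → D#
5th (perfect 5th) → F#
6th (major 6th) → G#
9th (major 9th) → C#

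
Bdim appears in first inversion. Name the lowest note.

Bdim in root position is B–D–F.
First inversion places the third in the bass, which is D.

D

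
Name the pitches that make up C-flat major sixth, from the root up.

C-flat E-flat G-flat A-flat

Root C-flat, quality major sixth:
root → C-flat
3rd (major 3rd) → E-flat
5th (perfect 5th) → G-flat
6th (major 6th) → A-flat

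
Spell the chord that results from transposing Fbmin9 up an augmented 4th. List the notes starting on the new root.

Transposed root: Fb → Bb (augmented 4th up). So we spell Bb minor ninth:
- root: Bb
- minor 3rd: Db
- perfect 5th: F
- minor 7th: Ab
- major 9th: C

Bb, Db, F, Ab, C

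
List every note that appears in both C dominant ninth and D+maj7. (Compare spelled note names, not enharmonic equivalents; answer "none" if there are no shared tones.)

D

C dominant ninth = C, E, G, Bb, D.
D+maj7 = D, F#, A#, C#.
Shared: D.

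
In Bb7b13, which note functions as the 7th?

Ab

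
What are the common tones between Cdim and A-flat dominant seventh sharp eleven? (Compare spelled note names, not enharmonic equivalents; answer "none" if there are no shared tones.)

C  Eb  Gb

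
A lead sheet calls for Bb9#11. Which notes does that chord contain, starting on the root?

Bb9#11 is a dominant ninth sharp eleven built on B♭.
root → B♭
3rd (major 3rd) → D
5th (perfect 5th) → F
7th (minor 7th) → A♭
9th (major 9th) → C
11th (augmented 11th) → E

B♭, D, F, A♭, C, E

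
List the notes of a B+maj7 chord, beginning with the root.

Root B, quality augmented major seventh:
- root: B
- major 3rd: D#
- augmented 5th: F##
- major 7th: A#

B, D#, F##, A#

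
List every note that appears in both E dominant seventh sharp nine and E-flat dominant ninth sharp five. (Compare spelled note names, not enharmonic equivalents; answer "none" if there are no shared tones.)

E dominant seventh sharp nine: E G-sharp B D F-double-sharp
E-flat dominant ninth sharp five: E-flat G B D-flat F
Common to both → B.

B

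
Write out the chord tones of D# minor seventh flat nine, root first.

D-sharp, F-sharp, A-sharp, C-sharp, E

D# minor seventh flat nine: minor seventh flat nine on D-sharp.
root → D-sharp
3rd (minor 3rd) → F-sharp
5th (perfect 5th) → A-sharp
7th (minor 7th) → C-sharp
9th (minor 9th) → E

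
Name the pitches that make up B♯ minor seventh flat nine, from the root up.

B-sharp, D-sharp, F-double-sharp, A-sharp, C-sharp

B♯ minor seventh flat nine is a minor seventh flat nine built on B-sharp.
- root: B-sharp
- minor 3rd: D-sharp
- perfect 5th: F-double-sharp
- minor 7th: A-sharp
- minor 9th: C-sharp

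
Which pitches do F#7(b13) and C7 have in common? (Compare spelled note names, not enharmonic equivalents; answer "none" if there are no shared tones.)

E

F#7(b13): F♯ A♯ C♯ E D
C7: C E G B♭
Common to both → E.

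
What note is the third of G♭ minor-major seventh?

B-double-flat

Root of G♭ minor-major seventh = G-flat. The 3rd is a minor 3rd: G-flat up a minor 3rd → B-double-flat.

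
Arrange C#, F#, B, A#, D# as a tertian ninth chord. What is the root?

Arranged so that each adjacent pair is a third by letter name: B – D# – F# – A# – C#.
The bottom of that stack, B, is the root (this is B major ninth).

B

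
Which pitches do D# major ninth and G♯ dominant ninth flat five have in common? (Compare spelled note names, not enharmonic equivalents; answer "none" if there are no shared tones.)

D# major ninth: D-sharp F-double-sharp A-sharp C-double-sharp E-sharp
G♯ dominant ninth flat five: G-sharp B-sharp D F-sharp A-sharp
Common to both → A-sharp.

A-sharp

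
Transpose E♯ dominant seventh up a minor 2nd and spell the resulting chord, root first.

F# A# C# E

Transposed root: E# → F# (minor 2nd up). So we spell F# dominant seventh:
Root: F#
Major 3rd (3rd): A#
Perfect 5th (5th): C#
Minor 7th (7th): E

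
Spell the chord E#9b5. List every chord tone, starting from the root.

E# G## B D# F##

E#9b5: dominant ninth flat five on E#.
Root: E#
Major 3rd (3rd): G##
Diminished 5th (5th): B
Minor 7th (7th): D#
Major 9th (9th): F##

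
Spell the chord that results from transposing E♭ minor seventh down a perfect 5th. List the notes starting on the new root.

Eb down a perfect 5th → Ab. New chord: Ab minor seventh.
- root: Ab
- minor 3rd: Cb
- perfect 5th: Eb
- minor 7th: Gb

Ab, Cb, Eb, Gb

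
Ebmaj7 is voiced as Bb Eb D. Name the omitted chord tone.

G

Ebmaj7 = Eb, G, Bb, D. The voicing lacks the 3rd (major 3rd), G.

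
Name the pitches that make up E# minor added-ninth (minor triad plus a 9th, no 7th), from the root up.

E# minor added-ninth is a minor added-ninth built on E#.
Root: E#
Minor 3rd (3rd): G#
Perfect 5th (5th): B#
Major 9th (9th): F##

E# – G# – B# – F##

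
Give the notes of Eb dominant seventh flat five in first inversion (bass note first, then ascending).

G B-double-flat D-flat E-flat

Eb dominant seventh flat five = E-flat–G–B-double-flat–D-flat; first inversion → third (G) lowest.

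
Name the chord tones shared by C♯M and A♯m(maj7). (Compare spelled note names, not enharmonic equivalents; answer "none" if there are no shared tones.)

C♯M: C# E# G#
A♯m(maj7): A# C# E# G##
Common to both → C#, E#.

C# E#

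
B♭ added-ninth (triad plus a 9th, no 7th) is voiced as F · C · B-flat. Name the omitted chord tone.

The full B♭ added-ninth chord is B-flat, D, F, C.
Comparing with the voicing, the major 3rd (3rd) — D — is absent.

D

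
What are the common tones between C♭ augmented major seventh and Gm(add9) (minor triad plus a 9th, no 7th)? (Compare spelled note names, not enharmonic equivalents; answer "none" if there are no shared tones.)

G, Bb

C♭ augmented major seventh = Cb, Eb, G, Bb.
Gm(add9) = G, Bb, D, A.
Shared: G, Bb.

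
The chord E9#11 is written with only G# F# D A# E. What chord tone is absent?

B

E9#11 = E, G#, B, D, F#, A#. The voicing lacks the 5th (perfect 5th), B.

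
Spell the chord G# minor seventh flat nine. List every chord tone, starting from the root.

Root G#, quality minor seventh flat nine:
Root: G#
Minor 3rd (3rd): B
Perfect 5th (5th): D#
Minor 7th (7th): F#
Minor 9th (9th): A

G#  B  D#  F#  A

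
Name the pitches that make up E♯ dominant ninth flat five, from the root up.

E♯  G𝄪  B  D♯  F𝄪

Root E♯, quality dominant ninth flat five:
Root: E♯
Major 3rd (3rd): G𝄪
Diminished 5th (5th): B
Minor 7th (7th): D♯
Major 9th (9th): F𝄪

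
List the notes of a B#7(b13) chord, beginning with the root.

B#, D##, F##, A#, G#

B#7(b13): dominant seventh flat thirteen on B#.
- root: B#
- major 3rd: D##
- perfect 5th: F##
- minor 7th: A#
- minor 13th: G#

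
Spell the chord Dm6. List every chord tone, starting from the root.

D  F  A  B

Root D, quality minor sixth:
D — root
F — minor 3rd
A — perfect 5th
B — major 6th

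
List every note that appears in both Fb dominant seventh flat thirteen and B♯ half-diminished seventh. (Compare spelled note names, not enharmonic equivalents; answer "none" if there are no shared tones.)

Fb dominant seventh flat thirteen: F-flat A-flat C-flat E-double-flat D-double-flat
B♯ half-diminished seventh: B-sharp D-sharp F-sharp A-sharp
Common to both → none.

none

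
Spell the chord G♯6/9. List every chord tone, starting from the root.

G#, B#, D#, E#, A#

G♯6/9 is a six-nine built on G#.
root → G#
3rd (major 3rd) → B#
5th (perfect 5th) → D#
6th (major 6th) → E#
9th (major 9th) → A#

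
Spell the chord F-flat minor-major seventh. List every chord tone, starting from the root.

Fb – Abb – Cb – Eb

F-flat minor-major seventh is a minor-major seventh built on Fb.
Fb — root
Abb — minor 3rd
Cb — perfect 5th
Eb — major 7th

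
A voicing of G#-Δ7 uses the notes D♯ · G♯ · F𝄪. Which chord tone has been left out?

The full G#-Δ7 chord is G♯, B, D♯, F𝄪.
Comparing with the voicing, the minor 3rd (3rd) — B — is absent.

B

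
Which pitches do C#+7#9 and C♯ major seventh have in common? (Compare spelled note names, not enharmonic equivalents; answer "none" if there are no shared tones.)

C#+7#9 = C♯, E♯, G𝄪, B, D𝄪.
C♯ major seventh = C♯, E♯, G♯, B♯.
Shared: C♯, E♯.

C♯ E♯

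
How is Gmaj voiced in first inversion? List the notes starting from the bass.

B  D  G

Gmaj = G–B–D; first inversion → third (B) lowest.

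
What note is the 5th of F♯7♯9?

C#

F♯7♯9 is built on F#; its 5th is a perfect 5th above the root.
A fifth above F uses the letter C, and the perfect 5th above F# is C#.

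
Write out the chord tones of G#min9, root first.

G# B D# F# A#

G#min9 is a minor ninth built on G#.
Root: G#
Minor 3rd (3rd): B
Perfect 5th (5th): D#
Minor 7th (7th): F#
Major 9th (9th): A#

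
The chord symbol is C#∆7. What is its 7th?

Root of C#∆7 = C#. The 7th is a major 7th: C# up a major 7th → B#.

B#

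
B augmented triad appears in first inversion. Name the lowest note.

B augmented triad = B–D-sharp–F-double-sharp. First inversion → third in the bass = D-sharp.

D-sharp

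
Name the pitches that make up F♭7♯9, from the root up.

Fb, Ab, Cb, Ebb, G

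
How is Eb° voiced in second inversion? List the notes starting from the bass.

Bbb Eb Gb

In root position, Eb° is Eb–Gb–Bbb.
Second inversion puts the fifth (Bbb) in the bass.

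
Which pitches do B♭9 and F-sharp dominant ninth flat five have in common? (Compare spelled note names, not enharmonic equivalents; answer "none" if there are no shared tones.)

C

B♭9: Bb D F Ab C
F-sharp dominant ninth flat five: F# A# C E G#
Common to both → C.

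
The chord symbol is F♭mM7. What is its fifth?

Cb

Root of F♭mM7 = Fb. The 5th is a perfect 5th: Fb up a perfect 5th → Cb.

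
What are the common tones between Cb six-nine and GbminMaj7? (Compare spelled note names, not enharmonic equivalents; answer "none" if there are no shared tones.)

Cb six-nine: Cb Eb Gb Ab Db
GbminMaj7: Gb Bbb Db F
Common to both → Gb, Db.

Gb – Db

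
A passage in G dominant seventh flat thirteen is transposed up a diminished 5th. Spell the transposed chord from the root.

G up a diminished 5th → Db. New chord: Db dominant seventh flat thirteen.
root → Db
3rd (major 3rd) → F
5th (perfect 5th) → Ab
7th (minor 7th) → Cb
13th (minor 13th) → Bbb

Db, F, Ab, Cb, Bbb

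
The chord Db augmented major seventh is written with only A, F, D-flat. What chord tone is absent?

The full Db augmented major seventh chord is D-flat, F, A, C.
Comparing with the voicing, the major 7th (7th) — C — is absent.

C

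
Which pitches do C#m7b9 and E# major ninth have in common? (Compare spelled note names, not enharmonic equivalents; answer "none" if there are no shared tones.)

C#m7b9: C# E G# B D
E# major ninth: E# G## B# D## F##
Common to both → none.

none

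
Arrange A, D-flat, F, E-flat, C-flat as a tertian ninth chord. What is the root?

D-flat

Arranged so that each adjacent pair is a third by letter name: D-flat – F – A – C-flat – E-flat.
The bottom of that stack, D-flat, is the root (this is D-flat dominant ninth sharp five).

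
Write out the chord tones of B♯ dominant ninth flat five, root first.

B# D## F# A# C##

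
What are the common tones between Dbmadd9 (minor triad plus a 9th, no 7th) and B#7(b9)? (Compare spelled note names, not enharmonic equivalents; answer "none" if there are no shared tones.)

Dbmadd9: Db Fb Ab Eb
B#7(b9): B# D## F## A# C#
Common to both → none.

none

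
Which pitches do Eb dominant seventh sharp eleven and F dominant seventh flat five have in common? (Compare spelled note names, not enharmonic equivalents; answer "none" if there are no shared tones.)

Eb dominant seventh sharp eleven = E-flat, G, B-flat, D-flat, A.
F dominant seventh flat five = F, A, C-flat, E-flat.
Shared: E-flat, A.

E-flat  A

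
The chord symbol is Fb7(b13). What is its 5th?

Cb

Fb7(b13) is built on Fb; its 5th is a perfect 5th above the root.
A fifth above F uses the letter C, and the perfect 5th above Fb is Cb.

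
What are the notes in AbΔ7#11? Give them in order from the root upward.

Ab C Eb G D

AbΔ7#11: major seventh sharp eleven on Ab.
- root: Ab
- major 3rd: C
- perfect 5th: Eb
- major 7th: G
- augmented 11th: D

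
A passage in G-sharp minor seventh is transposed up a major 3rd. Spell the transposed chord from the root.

G# up a major 3rd → B#. New chord: B# minor seventh.
- root: B#
- minor 3rd: D#
- perfect 5th: F##
- minor 7th: A#

B# D# F## A#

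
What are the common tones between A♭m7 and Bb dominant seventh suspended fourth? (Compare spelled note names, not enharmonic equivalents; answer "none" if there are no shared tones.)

A♭, E♭

A♭m7: A♭ C♭ E♭ G♭
Bb dominant seventh suspended fourth: B♭ E♭ F A♭
Common to both → A♭, E♭.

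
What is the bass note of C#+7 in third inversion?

C#+7 = C♯–E♯–G𝄪–B. Third inversion → seventh in the bass = B.

B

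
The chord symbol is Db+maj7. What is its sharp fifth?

A

Db+maj7 is built on Db; its 5th is an augmented 5th above the root.
A fifth above D uses the letter A, and the augmented 5th above Db is A.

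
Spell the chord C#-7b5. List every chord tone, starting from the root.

C# E G B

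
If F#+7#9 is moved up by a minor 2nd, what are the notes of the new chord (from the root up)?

A minor 2nd up from F# is G, so the new chord is G dominant seventh sharp nine sharp five.
root → G
3rd (major 3rd) → B
5th (augmented 5th) → D#
7th (minor 7th) → F
9th (augmented 9th) → A#

G  B  D#  F  A#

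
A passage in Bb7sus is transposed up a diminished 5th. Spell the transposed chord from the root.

Fb, Bbb, Cb, Ebb

Bb up a diminished 5th → Fb. New chord: Fb dominant seventh suspended fourth.
Fb — root
Bbb — perfect 4th
Cb — perfect 5th
Ebb — minor 7th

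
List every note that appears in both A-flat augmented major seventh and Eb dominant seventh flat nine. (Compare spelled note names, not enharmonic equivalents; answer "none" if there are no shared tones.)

A-flat augmented major seventh: A-flat C E G
Eb dominant seventh flat nine: E-flat G B-flat D-flat F-flat
Common to both → G.

G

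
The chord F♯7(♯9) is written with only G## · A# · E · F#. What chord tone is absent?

C#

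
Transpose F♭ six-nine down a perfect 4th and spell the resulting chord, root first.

F-flat down a perfect 4th → C-flat. New chord: C-flat six-nine.
root → C-flat
3rd (major 3rd) → E-flat
5th (perfect 5th) → G-flat
6th (major 6th) → A-flat
9th (major 9th) → D-flat

C-flat – E-flat – G-flat – A-flat – D-flat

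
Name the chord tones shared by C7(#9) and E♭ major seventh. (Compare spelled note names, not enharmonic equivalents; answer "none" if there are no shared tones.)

G  Bb

C7(#9): C E G Bb D#
E♭ major seventh: Eb G Bb D
Common to both → G, Bb.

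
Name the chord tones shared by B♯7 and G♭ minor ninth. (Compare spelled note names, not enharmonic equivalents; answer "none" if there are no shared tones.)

none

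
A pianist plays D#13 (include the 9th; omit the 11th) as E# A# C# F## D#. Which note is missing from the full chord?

B#

D#13 = D#, F##, A#, C#, E#, B#. The voicing lacks the 13th (major 13th), B#.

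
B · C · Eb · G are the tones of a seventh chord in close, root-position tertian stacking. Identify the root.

Stacking in thirds gives C – Eb – G – B, so C is the root — C minor-major seventh.

C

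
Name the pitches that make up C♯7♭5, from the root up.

C#, E#, G, B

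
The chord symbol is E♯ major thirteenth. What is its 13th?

C-double-sharp

E♯ major thirteenth is built on E-sharp; its 13th is a major 13th above the root.
A sixth above E uses the letter C, and the major 13th above E-sharp is C-double-sharp.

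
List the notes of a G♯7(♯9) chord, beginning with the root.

G♯7(♯9): dominant seventh sharp nine on G#.
G# — root
B# — major 3rd
D# — perfect 5th
F# — minor 7th
A## — augmented 9th

G#, B#, D#, F#, A##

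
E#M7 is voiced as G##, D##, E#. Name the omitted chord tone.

B#

E#M7 = E#, G##, B#, D##. The voicing lacks the 5th (perfect 5th), B#.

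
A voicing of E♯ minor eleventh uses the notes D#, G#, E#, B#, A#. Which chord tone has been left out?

F##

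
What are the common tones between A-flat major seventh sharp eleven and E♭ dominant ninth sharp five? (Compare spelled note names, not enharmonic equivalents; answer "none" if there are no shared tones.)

A-flat major seventh sharp eleven = A-flat, C, E-flat, G, D.
E♭ dominant ninth sharp five = E-flat, G, B, D-flat, F.
Shared: E-flat, G.

E-flat, G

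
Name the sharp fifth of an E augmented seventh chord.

B-sharp

Root of E augmented seventh = E. The 5th is an augmented 5th: E up an augmented 5th → B-sharp.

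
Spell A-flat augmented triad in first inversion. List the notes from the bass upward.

In root position, A-flat augmented triad is A-flat–C–E.
First inversion puts the third (C) in the bass.

C – E – A-flat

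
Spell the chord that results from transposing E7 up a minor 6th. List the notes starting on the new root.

A minor 6th up from E is C, so the new chord is C dominant seventh.
- root: C
- major 3rd: E
- perfect 5th: G
- minor 7th: Bb

C, E, G, Bb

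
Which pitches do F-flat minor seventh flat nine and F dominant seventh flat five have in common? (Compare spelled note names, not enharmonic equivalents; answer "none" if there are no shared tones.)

C-flat

F-flat minor seventh flat nine = F-flat, A-double-flat, C-flat, E-double-flat, G-double-flat.
F dominant seventh flat five = F, A, C-flat, E-flat.
Shared: C-flat.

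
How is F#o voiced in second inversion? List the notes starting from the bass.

In root position, F#o is F#–A–C.
Second inversion puts the fifth (C) in the bass.

C F# A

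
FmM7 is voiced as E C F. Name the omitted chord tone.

Ab

The full FmM7 chord is F, Ab, C, E.
Comparing with the voicing, the minor 3rd (3rd) — Ab — is absent.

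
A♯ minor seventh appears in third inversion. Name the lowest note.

A♯ minor seventh = A#–C#–E#–G#. Third inversion → seventh in the bass = G#.

G#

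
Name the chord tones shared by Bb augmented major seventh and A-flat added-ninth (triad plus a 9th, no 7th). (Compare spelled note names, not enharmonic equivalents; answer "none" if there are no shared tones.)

Bb augmented major seventh: B-flat D F-sharp A
A-flat added-ninth: A-flat C E-flat B-flat
Common to both → B-flat.

B-flat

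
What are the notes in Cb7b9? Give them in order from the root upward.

Cb7b9 is a dominant seventh flat nine built on Cb.
root → Cb
3rd (major 3rd) → Eb
5th (perfect 5th) → Gb
7th (minor 7th) → Bbb
9th (minor 9th) → Dbb

Cb, Eb, Gb, Bbb, Dbb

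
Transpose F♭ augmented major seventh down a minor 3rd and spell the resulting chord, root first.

A minor 3rd down from F-flat is D-flat, so the new chord is D-flat augmented major seventh.
- root: D-flat
- major 3rd: F
- augmented 5th: A
- major 7th: C

D-flat – F – A – C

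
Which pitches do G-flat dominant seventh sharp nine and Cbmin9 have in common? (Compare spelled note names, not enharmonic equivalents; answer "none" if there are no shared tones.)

G-flat dominant seventh sharp nine: G♭ B♭ D♭ F♭ A
Cbmin9: C♭ E𝄫 G♭ B𝄫 D♭
Common to both → G♭, D♭.

G♭, D♭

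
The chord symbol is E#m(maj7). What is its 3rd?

Root of E#m(maj7) = E#. The 3rd is a minor 3rd: E# up a minor 3rd → G#.

G#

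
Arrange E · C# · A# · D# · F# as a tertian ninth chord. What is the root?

D#

Arranged so that each adjacent pair is a third by letter name: D# – F# – A# – C# – E.
The bottom of that stack, D#, is the root (this is D# minor seventh flat nine).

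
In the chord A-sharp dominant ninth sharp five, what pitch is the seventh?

G♯

A-sharp dominant ninth sharp five is built on A♯; its 7th is a minor 7th above the root.
A seventh above A uses the letter G, and the minor 7th above A♯ is G♯.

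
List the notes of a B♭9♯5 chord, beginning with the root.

Bb D F# Ab C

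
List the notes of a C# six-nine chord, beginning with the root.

C#  E#  G#  A#  D#

C# six-nine: six-nine on C#.
Root: C#
Major 3rd (3rd): E#
Perfect 5th (5th): G#
Major 6th (6th): A#
Major 9th (9th): D#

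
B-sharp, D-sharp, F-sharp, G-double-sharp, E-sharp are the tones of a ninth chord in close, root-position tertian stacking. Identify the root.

E-sharp

Arranged so that each adjacent pair is a third by letter name: E-sharp – G-double-sharp – B-sharp – D-sharp – F-sharp.
The bottom of that stack, E-sharp, is the root (this is E-sharp dominant seventh flat nine).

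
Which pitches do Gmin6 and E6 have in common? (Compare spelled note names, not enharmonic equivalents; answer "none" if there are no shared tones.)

Gmin6: G Bb D E
E6: E G# B C#
Common to both → E.

E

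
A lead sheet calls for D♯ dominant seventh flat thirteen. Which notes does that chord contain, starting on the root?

D♯ dominant seventh flat thirteen is a dominant seventh flat thirteen built on D#.
- root: D#
- major 3rd: F##
- perfect 5th: A#
- minor 7th: C#
- minor 13th: B

D#  F##  A#  C#  B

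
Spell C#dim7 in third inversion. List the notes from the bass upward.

C#dim7 = C#–E–G–Bb; third inversion → seventh (Bb) lowest.

Bb  C#  E  G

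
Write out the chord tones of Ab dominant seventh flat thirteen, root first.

A-flat C E-flat G-flat F-flat

Ab dominant seventh flat thirteen: dominant seventh flat thirteen on A-flat.
A-flat — root
C — major 3rd
E-flat — perfect 5th
G-flat — minor 7th
F-flat — minor 13th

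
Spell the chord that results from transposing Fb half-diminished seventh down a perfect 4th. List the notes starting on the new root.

Cb  Ebb  Gbb  Bbb

A perfect 4th down from Fb is Cb, so the new chord is Cb half-diminished seventh.
root → Cb
3rd (minor 3rd) → Ebb
5th (diminished 5th) → Gbb
7th (minor 7th) → Bbb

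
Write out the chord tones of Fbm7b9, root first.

Fb Abb Cb Ebb Gbb

Root Fb, quality minor seventh flat nine:
- root: Fb
- minor 3rd: Abb
- perfect 5th: Cb
- minor 7th: Ebb
- minor 9th: Gbb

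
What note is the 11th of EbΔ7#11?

EbΔ7#11 is built on Eb; its 11th is an augmented 11th above the root.
A fourth above E uses the letter A, and the augmented 11th above Eb is A.

A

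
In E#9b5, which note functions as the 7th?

D#

E#9b5 is built on E#; its 7th is a minor 7th above the root.
A seventh above E uses the letter D, and the minor 7th above E# is D#.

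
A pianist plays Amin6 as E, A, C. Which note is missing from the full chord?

F♯

The full Amin6 chord is A, C, E, F♯.
Comparing with the voicing, the major 6th (6th) — F♯ — is absent.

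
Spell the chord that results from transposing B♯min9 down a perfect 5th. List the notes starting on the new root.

Transposed root: B♯ → E♯ (perfect 5th down). So we spell E♯ minor ninth:
E♯ — root
G♯ — minor 3rd
B♯ — perfect 5th
D♯ — minor 7th
F𝄪 — major 9th

E♯  G♯  B♯  D♯  F𝄪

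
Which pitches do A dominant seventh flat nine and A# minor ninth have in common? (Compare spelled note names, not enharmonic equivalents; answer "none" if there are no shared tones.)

C-sharp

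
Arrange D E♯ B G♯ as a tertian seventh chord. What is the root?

E♯

Arranged so that each adjacent pair is a third by letter name: E♯ – G♯ – B – D.
The bottom of that stack, E♯, is the root (this is E♯ diminished seventh).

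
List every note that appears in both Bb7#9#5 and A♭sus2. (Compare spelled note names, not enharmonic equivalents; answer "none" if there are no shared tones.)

B♭ A♭

Bb7#9#5 = B♭, D, F♯, A♭, C♯.
A♭sus2 = A♭, B♭, E♭.
Shared: B♭, A♭.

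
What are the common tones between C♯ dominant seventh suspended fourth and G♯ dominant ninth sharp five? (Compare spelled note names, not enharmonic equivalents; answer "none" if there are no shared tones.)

F-sharp – G-sharp

C♯ dominant seventh suspended fourth: C-sharp F-sharp G-sharp B
G♯ dominant ninth sharp five: G-sharp B-sharp D-double-sharp F-sharp A-sharp
Common to both → F-sharp, G-sharp.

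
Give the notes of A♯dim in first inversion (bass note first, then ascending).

In root position, A♯dim is A#–C#–E.
First inversion puts the third (C#) in the bass.

C#, E, A#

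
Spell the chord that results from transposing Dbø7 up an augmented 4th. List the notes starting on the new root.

An augmented 4th up from Db is G, so the new chord is G half-diminished seventh.
G — root
Bb — minor 3rd
Db — diminished 5th
F — minor 7th

G, Bb, Db, F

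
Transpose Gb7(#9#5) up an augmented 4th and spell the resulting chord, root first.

An augmented 4th up from Gb is C, so the new chord is C dominant seventh sharp nine sharp five.
root → C
3rd (major 3rd) → E
5th (augmented 5th) → G#
7th (minor 7th) → Bb
9th (augmented 9th) → D#

C, E, G#, Bb, D#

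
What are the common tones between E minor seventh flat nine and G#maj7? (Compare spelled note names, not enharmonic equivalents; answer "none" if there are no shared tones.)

none

E minor seventh flat nine: E G B D F
G#maj7: G♯ B♯ D♯ F𝄪
Common to both → none.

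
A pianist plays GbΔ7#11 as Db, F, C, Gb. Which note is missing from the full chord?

Bb

The full GbΔ7#11 chord is Gb, Bb, Db, F, C.
Comparing with the voicing, the major 3rd (3rd) — Bb — is absent.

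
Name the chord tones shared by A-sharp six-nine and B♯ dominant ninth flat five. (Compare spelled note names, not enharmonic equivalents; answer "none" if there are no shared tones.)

A-sharp, C-double-sharp, B-sharp

A-sharp six-nine: A-sharp C-double-sharp E-sharp F-double-sharp B-sharp
B♯ dominant ninth flat five: B-sharp D-double-sharp F-sharp A-sharp C-double-sharp
Common to both → A-sharp, C-double-sharp, B-sharp.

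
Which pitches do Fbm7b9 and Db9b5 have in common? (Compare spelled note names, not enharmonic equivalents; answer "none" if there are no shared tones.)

Abb Cb

Fbm7b9: Fb Abb Cb Ebb Gbb
Db9b5: Db F Abb Cb Eb
Common to both → Abb, Cb.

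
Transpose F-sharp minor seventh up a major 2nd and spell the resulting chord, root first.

F-sharp up a major 2nd → G-sharp. New chord: G-sharp minor seventh.
Root: G-sharp
Minor 3rd (3rd): B
Perfect 5th (5th): D-sharp
Minor 7th (7th): F-sharp

G-sharp  B  D-sharp  F-sharp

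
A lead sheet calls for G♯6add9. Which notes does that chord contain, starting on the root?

G#, B#, D#, E#, A#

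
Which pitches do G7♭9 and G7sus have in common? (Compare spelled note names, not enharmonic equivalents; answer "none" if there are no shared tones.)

G7♭9 = G, B, D, F, Ab.
G7sus = G, C, D, F.
Shared: G, D, F.

G – D – F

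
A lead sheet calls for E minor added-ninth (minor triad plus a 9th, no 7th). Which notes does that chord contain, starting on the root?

E minor added-ninth: minor added-ninth on E.
- root: E
- minor 3rd: G
- perfect 5th: B
- major 9th: F#

E G B F#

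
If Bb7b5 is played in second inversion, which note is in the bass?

F♭

Bb7b5 = B♭–D–F♭–A♭. Second inversion → fifth in the bass = F♭.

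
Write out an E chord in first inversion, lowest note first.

G# B E

In root position, E is E–G#–B.
First inversion puts the third (G#) in the bass.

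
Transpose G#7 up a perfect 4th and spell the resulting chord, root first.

G# up a perfect 4th → C#. New chord: C# dominant seventh.
C# — root
E# — major 3rd
G# — perfect 5th
B — minor 7th

C# – E# – G# – B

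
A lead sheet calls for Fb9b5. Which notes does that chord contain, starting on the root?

Fb, Ab, Cbb, Ebb, Gb

Root Fb, quality dominant ninth flat five:
- root: Fb
- major 3rd: Ab
- diminished 5th: Cbb
- minor 7th: Ebb
- major 9th: Gb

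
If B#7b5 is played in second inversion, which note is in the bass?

B#7b5 in root position is B#–D##–F#–A#.
Second inversion places the fifth in the bass, which is F#.

F#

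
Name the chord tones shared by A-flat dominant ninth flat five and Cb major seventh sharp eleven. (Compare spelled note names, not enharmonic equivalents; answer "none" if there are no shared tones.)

G-flat B-flat

A-flat dominant ninth flat five: A-flat C E-double-flat G-flat B-flat
Cb major seventh sharp eleven: C-flat E-flat G-flat B-flat F
Common to both → G-flat, B-flat.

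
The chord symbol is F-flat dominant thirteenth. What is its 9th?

Root of F-flat dominant thirteenth = Fb. The 9th is a major 9th: Fb up a major 9th → Gb.

Gb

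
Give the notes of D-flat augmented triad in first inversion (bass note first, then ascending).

In root position, D-flat augmented triad is D-flat–F–A.
First inversion puts the third (F) in the bass.

F, A, D-flat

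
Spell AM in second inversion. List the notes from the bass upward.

E, A, C#

In root position, AM is A–C#–E.
Second inversion puts the fifth (E) in the bass.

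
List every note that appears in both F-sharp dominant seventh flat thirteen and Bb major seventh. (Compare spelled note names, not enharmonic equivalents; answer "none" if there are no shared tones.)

D

F-sharp dominant seventh flat thirteen = F#, A#, C#, E, D.
Bb major seventh = Bb, D, F, A.
Shared: D.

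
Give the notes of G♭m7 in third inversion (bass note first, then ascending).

Fb Gb Bbb Db

In root position, G♭m7 is Gb–Bbb–Db–Fb.
Third inversion puts the seventh (Fb) in the bass.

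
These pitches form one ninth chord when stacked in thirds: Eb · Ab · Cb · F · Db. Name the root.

Db

Arranged so that each adjacent pair is a third by letter name: Db – F – Ab – Cb – Eb.
The bottom of that stack, Db, is the root (this is Db dominant ninth).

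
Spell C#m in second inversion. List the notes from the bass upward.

G# C# E

In root position, C#m is C#–E–G#.
Second inversion puts the fifth (G#) in the bass.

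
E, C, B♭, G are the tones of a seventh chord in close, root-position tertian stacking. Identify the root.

Arranged so that each adjacent pair is a third by letter name: C – E – G – B♭.
The bottom of that stack, C, is the root (this is C dominant seventh).

C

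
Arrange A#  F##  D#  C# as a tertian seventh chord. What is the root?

Arranged so that each adjacent pair is a third by letter name: D# – F## – A# – C#.
The bottom of that stack, D#, is the root (this is D# dominant seventh).

D#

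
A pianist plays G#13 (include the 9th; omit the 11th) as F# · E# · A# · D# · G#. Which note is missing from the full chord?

B#

The full G#13 chord is G#, B#, D#, F#, A#, E#.
Comparing with the voicing, the major 3rd (3rd) — B# — is absent.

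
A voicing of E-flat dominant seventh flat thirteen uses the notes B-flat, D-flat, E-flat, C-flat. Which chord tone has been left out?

E-flat dominant seventh flat thirteen = E-flat, G, B-flat, D-flat, C-flat. The voicing lacks the 3rd (major 3rd), G.

G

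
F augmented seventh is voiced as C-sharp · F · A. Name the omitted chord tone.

F augmented seventh = F, A, C-sharp, E-flat. The voicing lacks the 7th (minor 7th), E-flat.

E-flat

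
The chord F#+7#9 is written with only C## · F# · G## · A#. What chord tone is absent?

F#+7#9 = F#, A#, C##, E, G##. The voicing lacks the 7th (minor 7th), E.

E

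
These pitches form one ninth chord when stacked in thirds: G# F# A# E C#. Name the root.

F#

Arranged so that each adjacent pair is a third by letter name: F# – A# – C# – E – G#.
The bottom of that stack, F#, is the root (this is F# dominant ninth).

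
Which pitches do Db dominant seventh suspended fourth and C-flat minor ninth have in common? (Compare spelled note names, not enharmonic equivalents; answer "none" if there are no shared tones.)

Db Gb Cb

Db dominant seventh suspended fourth = Db, Gb, Ab, Cb.
C-flat minor ninth = Cb, Ebb, Gb, Bbb, Db.
Shared: Db, Gb, Cb.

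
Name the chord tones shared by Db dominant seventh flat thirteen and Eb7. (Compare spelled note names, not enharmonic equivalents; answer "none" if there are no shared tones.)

Db dominant seventh flat thirteen: Db F Ab Cb Bbb
Eb7: Eb G Bb Db
Common to both → Db.

Db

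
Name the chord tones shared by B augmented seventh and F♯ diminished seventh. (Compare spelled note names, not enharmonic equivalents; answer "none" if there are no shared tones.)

B augmented seventh = B, D-sharp, F-double-sharp, A.
F♯ diminished seventh = F-sharp, A, C, E-flat.
Shared: A.

A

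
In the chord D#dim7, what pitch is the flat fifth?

Root of D#dim7 = D#. The 5th is a diminished 5th: D# up a diminished 5th → A.

A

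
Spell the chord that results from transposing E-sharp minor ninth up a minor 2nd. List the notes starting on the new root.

F#, A, C#, E, G#

A minor 2nd up from E# is F#, so the new chord is F# minor ninth.
root → F#
3rd (minor 3rd) → A
5th (perfect 5th) → C#
7th (minor 7th) → E
9th (major 9th) → G#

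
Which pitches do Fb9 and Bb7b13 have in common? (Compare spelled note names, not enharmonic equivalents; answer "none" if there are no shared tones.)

Fb9 = F♭, A♭, C♭, E𝄫, G♭.
Bb7b13 = B♭, D, F, A♭, G♭.
Shared: A♭, G♭.

A♭ – G♭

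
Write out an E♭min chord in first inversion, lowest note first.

Gb  Bb  Eb

E♭min = Eb–Gb–Bb; first inversion → third (Gb) lowest.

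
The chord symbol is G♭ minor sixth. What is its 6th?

G♭ minor sixth is built on Gb; its 6th is a major 6th above the root.
A sixth above G uses the letter E, and the major 6th above Gb is Eb.

Eb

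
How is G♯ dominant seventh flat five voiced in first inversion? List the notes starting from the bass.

B-sharp, D, F-sharp, G-sharp

In root position, G♯ dominant seventh flat five is G-sharp–B-sharp–D–F-sharp.
First inversion puts the third (B-sharp) in the bass.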